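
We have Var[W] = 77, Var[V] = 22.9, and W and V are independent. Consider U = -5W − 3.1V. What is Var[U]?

Var[U] = 2145.069

Var[U] = a²·Var[W] + b²·Var[V] + 2ab·covariance of W and V with a = -5, b = -3.1.
Independence gives covariance of W and V = 0.
= (-5)²·77 + (-3.1)²·22.9 + 2·(-5)·(-3.1)·0
= 1925 + 220.069 + 0 = 2145.069.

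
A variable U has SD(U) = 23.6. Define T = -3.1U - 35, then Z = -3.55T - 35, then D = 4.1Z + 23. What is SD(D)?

SD(T) = |-3.1|·23.6 = 73.16.
SD(Z) = |-3.55|·73.16 = 259.718.
SD(D) = |4.1|·259.718 = 1064.8438.

SD(D) = 1064.8438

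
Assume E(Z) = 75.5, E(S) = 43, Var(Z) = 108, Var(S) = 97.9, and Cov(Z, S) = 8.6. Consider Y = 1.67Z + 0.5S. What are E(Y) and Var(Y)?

E(Y) = 147.585, Var(Y) = 340.0382

E(Y) = 1.67·E(Z) + 0.5·E(S) = 1.67·75.5 + 0.5·43 = 147.585.
Var(Y) = a²·Var(Z) + b²·Var(S) + 2ab·Cov(Z, S) with a = 1.67, b = 0.5.
= 1.67²·108 + 0.5²·97.9 + 2·1.67·0.5·8.6
= 301.2012 + 24.475 + 14.362 = 340.0382.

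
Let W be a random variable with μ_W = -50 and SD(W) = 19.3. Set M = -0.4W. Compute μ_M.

μ_M = 20

M = -0.4W is linear with a = -0.4, b = 0.
μ_M = a·μ_W + b = (-0.4)·(-50) = 20.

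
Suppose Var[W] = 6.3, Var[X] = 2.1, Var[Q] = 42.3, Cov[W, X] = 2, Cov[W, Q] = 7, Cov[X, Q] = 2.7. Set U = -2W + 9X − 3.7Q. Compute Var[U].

Var[U] = 626.167

Var[U] = a²·Var[W] + b²·Var[X] + c²·Var[Q] + 2ab·Cov[W, X] + 2ac·Cov[W, Q] + 2bc·Cov[X, Q], with a = -2, b = 9, c = -3.7.
= 25.2 + 170.1 + 579.087 + (-72) + 103.6 + (-179.82)
= 626.167.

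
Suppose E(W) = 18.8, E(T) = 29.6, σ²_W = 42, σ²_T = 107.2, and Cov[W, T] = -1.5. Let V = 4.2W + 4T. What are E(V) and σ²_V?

E(V) = 4.2·E(W) + 4·E(T) = 4.2·18.8 + 4·29.6 = 197.36.
σ²_V = a²·σ²_W + b²·σ²_T + 2ab·Cov[W, T] with a = 4.2, b = 4.
= 4.2²·42 + 4²·107.2 + 2·4.2·4·(-1.5)
= 740.88 + 1715.2 + (-50.4) = 2405.68.

E(V) = 197.36, σ²_V = 2405.68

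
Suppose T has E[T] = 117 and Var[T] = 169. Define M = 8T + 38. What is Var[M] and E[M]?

Var[M] = 10816, E[M] = 974

M = 8T + 38 is linear with a = 8, b = 38.
Var[M] = a²·Var[T] = 8²·169 = 10816 (the additive constant 38 does not affect variance).
E[M] = a·E[T] + b = 8·117 + 38 = 974.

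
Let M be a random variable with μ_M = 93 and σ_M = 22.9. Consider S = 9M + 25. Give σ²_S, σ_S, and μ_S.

σ²_S = 42477.21, σ_S = 206.1, μ_S = 862

S = 9M + 25 is linear with a = 9, b = 25.
σ²_M = 22.9² = 524.41.
σ²_S = a²·σ²_M = 9²·524.41 = 42477.21 (the additive constant 25 does not affect variance).
σ_S = |a|·σ_M = |9|·22.9 = 206.1.
μ_S = a·μ_M + b = 9·93 + 25 = 862.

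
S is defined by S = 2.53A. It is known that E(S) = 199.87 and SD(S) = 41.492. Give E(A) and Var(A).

From S = 2.53A: E(S) = a·E(A) + b, so E(A) = (E(S) − b)/a = (199.87 − 0)/2.53 = 79.
Var(S) = 41.492² = 1721.586064.
Var(S) = a²·Var(A), so Var(A) = 1721.586064/2.53² = 268.96.

E(A) = 79, Var(A) = 268.96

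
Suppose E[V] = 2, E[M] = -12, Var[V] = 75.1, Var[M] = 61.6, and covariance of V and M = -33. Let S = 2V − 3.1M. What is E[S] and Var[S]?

E[S] = 2·E[V] + (-3.1)·E[M] = 2·2 + (-3.1)·(-12) = 41.2.
Var[S] = a²·Var[V] + b²·Var[M] + 2ab·covariance of V and M with a = 2, b = -3.1.
= 2²·75.1 + (-3.1)²·61.6 + 2·2·(-3.1)·(-33)
= 300.4 + 591.976 + 409.2 = 1301.576.

E[S] = 41.2, Var[S] = 1301.576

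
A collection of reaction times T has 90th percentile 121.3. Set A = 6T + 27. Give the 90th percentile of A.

90th percentile of A = 754.8

Since a = 6 > 0 the transformation is increasing, so the 90th percentile of A = a·(P_{90} of T) + b = 6·121.3 + 27 = 754.8.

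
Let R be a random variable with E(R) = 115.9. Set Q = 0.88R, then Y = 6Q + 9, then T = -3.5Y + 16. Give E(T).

E(T) = -2157.332

E(Q) = 0.88·115.9 = 101.992.
E(Y) = 6·101.992 + 9 = 620.952.
E(T) = (-3.5)·620.952 + 16 = -2157.332.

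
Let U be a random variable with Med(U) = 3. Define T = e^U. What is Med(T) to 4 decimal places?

e^U is monotone on this domain, so Med(T) = exp(3) ≈ 20.0855.

Med(T) = 20.0855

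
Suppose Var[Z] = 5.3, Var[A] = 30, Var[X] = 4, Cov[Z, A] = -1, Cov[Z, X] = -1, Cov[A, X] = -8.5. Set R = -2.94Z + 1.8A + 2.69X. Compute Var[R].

Var[R] = 116.04268

Var[R] = a²·Var[Z] + b²·Var[A] + c²·Var[X] + 2ab·Cov[Z, A] + 2ac·Cov[Z, X] + 2bc·Cov[A, X], with a = -2.94, b = 1.8, c = 2.69.
= 45.81108 + 97.2 + 28.9444 + 10.584 + 15.8172 + (-82.314)
= 116.04268.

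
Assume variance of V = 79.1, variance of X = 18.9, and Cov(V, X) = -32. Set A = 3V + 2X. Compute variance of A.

variance of A = a²·variance of V + b²·variance of X + 2ab·Cov(V, X) with a = 3, b = 2.
= 3²·79.1 + 2²·18.9 + 2·3·2·(-32)
= 711.9 + 75.6 + (-384) = 403.5.

variance of A = 403.5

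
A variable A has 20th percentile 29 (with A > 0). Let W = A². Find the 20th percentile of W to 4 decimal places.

A² is increasing, so P_{20}(W) = g(P_{20}(A)) = 841.

20th percentile of W = 841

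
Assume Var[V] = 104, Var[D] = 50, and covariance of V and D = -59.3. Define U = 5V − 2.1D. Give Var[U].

Var[U] = a²·Var[V] + b²·Var[D] + 2ab·covariance of V and D with a = 5, b = -2.1.
= 5²·104 + (-2.1)²·50 + 2·5·(-2.1)·(-59.3)
= 2600 + 220.5 + 1245.3 = 4065.8.

Var[U] = 4065.8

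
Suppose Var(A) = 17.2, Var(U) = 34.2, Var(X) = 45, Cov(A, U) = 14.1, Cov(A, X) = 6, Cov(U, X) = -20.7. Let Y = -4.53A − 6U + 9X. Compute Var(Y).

Var(Y) = a²·Var(A) + b²·Var(U) + c²·Var(X) + 2ab·Cov(A, U) + 2ac·Cov(A, X) + 2bc·Cov(U, X), with a = -4.53, b = -6, c = 9.
= 352.95948 + 1231.2 + 3645 + 766.476 + (-489.24) + 2235.6
= 7741.99548.

Var(Y) = 7741.99548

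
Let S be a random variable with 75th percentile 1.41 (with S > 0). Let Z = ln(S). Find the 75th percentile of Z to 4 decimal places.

ln(S) is increasing, so P_{75}(Z) = g(P_{75}(S)) ≈ 0.3436.

75th percentile of Z = 0.3436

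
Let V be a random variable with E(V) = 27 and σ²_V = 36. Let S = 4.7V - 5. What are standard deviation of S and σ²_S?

S = 4.7V - 5 is linear with a = 4.7, b = -5.
standard deviation of V = √36 = 6.
standard deviation of S = |a|·standard deviation of V = |4.7|·6 = 28.2.
σ²_S = a²·σ²_V = 4.7²·36 = 795.24 (the additive constant -5 does not affect variance).

standard deviation of S = 28.2, σ²_S = 795.24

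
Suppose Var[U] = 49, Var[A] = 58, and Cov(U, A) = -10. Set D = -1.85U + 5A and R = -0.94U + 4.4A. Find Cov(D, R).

Cov(D, R) = 1489.611

By bilinearity, Cov(D, R) = ac·Var[U] + bd·Var[A] + (ad+bc)·Cov(U, A), with a=-1.85, b=5, c=-0.94, d=4.4.
ac·Var[U] = (-1.85)·(-0.94)·49 = 85.211
bd·Var[A] = 5·4.4·58 = 1276
(ad+bc)·Cov(U, A) = (-12.84)·(-10) = 128.4
Cov(D, R) = 85.211 + 1276 + 128.4 = 1489.611.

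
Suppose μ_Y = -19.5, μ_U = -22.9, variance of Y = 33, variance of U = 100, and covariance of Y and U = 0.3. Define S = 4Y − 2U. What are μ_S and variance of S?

μ_S = 4·μ_Y + (-2)·μ_U = 4·(-19.5) + (-2)·(-22.9) = -32.2.
variance of S = a²·variance of Y + b²·variance of U + 2ab·covariance of Y and U with a = 4, b = -2.
= 4²·33 + (-2)²·100 + 2·4·(-2)·0.3
= 528 + 400 + (-4.8) = 923.2.

μ_S = -32.2, variance of S = 923.2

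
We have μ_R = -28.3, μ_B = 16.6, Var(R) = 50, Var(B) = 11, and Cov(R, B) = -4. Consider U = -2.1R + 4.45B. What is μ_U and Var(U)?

μ_U = (-2.1)·μ_R + 4.45·μ_B = (-2.1)·(-28.3) + 4.45·16.6 = 133.3.
Var(U) = a²·Var(R) + b²·Var(B) + 2ab·Cov(R, B) with a = -2.1, b = 4.45.
= (-2.1)²·50 + 4.45²·11 + 2·(-2.1)·4.45·(-4)
= 220.5 + 217.8275 + 74.76 = 513.0875.

μ_U = 133.3, Var(U) = 513.0875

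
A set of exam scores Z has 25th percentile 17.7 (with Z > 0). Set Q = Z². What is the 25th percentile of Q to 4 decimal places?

Z² is increasing, so P_{25}(Q) = g(P_{25}(Z)) = 313.29.

25th percentile of Q = 313.29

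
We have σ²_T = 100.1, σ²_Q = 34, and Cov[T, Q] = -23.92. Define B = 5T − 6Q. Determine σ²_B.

σ²_B = a²·σ²_T + b²·σ²_Q + 2ab·Cov[T, Q] with a = 5, b = -6.
= 5²·100.1 + (-6)²·34 + 2·5·(-6)·(-23.92)
= 2502.5 + 1224 + 1435.2 = 5161.7.

σ²_B = 5161.7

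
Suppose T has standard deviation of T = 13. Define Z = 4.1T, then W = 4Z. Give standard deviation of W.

standard deviation of W = 213.2

standard deviation of Z = |4.1|·13 = 53.3.
standard deviation of W = |4|·53.3 = 213.2.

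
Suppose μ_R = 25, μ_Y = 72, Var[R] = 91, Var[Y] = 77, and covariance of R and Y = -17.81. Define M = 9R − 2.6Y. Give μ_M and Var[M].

μ_M = 37.8, Var[M] = 8725.028

μ_M = 9·μ_R + (-2.6)·μ_Y = 9·25 + (-2.6)·72 = 37.8.
Var[M] = a²·Var[R] + b²·Var[Y] + 2ab·covariance of R and Y with a = 9, b = -2.6.
= 9²·91 + (-2.6)²·77 + 2·9·(-2.6)·(-17.81)
= 7371 + 520.52 + 833.508 = 8725.028.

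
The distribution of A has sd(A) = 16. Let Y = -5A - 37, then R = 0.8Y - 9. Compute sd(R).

sd(Y) = |-5|·16 = 80.
sd(R) = |0.8|·80 = 64.

sd(R) = 64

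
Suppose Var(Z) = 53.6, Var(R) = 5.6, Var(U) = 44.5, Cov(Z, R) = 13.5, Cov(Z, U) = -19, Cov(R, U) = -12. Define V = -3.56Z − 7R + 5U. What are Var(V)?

Var(V) = 4255.44496

Var(V) = a²·Var(Z) + b²·Var(R) + c²·Var(U) + 2ab·Cov(Z, R) + 2ac·Cov(Z, U) + 2bc·Cov(R, U), with a = -3.56, b = -7, c = 5.
= 679.30496 + 274.4 + 1112.5 + 672.84 + 676.4 + 840
= 4255.44496.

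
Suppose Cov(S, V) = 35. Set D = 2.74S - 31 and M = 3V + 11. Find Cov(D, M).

Cov(D, M) = 287.7

Cov(D, M) = a·c·Cov(S, V) = 2.74·3·35 = 287.7. Additive constants drop out.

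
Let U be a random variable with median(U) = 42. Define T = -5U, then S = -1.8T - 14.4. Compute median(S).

median(S) = 363.6

median(T) = (-5)·42 = -210.
median(S) = (-1.8)·(-210) + (-14.4) = 363.6.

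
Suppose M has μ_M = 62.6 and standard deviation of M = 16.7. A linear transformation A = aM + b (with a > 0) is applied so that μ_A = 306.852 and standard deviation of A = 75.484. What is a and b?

standard deviation of A = a·standard deviation of M (a > 0), so a = 75.484/16.7 = 4.52.
μ_A = a·μ_M + b, so b = 306.852 − 4.52·62.6 = 23.9.

a = 4.52, b = 23.9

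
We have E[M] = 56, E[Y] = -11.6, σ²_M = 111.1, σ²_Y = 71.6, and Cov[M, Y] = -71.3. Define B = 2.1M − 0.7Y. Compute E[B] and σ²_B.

E[B] = 2.1·E[M] + (-0.7)·E[Y] = 2.1·56 + (-0.7)·(-11.6) = 125.72.
σ²_B = a²·σ²_M + b²·σ²_Y + 2ab·Cov[M, Y] with a = 2.1, b = -0.7.
= 2.1²·111.1 + (-0.7)²·71.6 + 2·2.1·(-0.7)·(-71.3)
= 489.951 + 35.084 + 209.622 = 734.657.

E[B] = 125.72, σ²_B = 734.657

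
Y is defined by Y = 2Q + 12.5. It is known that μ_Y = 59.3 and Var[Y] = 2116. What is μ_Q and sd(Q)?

μ_Q = 23.4, sd(Q) = 23

From Y = 2Q + 12.5: μ_Y = a·μ_Q + b, so μ_Q = (μ_Y − b)/a = (59.3 − 12.5)/2 = 23.4.
sd(Y) = √2116 = 46.
sd(Y) = |a|·sd(Q), so sd(Q) = 46/|2| = 23.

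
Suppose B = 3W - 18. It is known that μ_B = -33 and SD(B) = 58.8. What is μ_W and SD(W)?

From B = 3W - 18: μ_B = a·μ_W + b, so μ_W = (μ_B − b)/a = (-33 − (-18))/3 = -5.
SD(B) = |a|·SD(W), so SD(W) = 58.8/|3| = 19.6.

μ_W = -5, SD(W) = 19.6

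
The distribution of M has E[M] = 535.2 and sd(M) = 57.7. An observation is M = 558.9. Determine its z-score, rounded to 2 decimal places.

z = 0.41

z = (M − E[M]) / sd(M) = (558.9 − 535.2) / 57.7 ≈ 0.41.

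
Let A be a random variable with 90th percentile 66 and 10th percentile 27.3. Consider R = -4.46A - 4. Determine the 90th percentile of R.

90th percentile of R = -125.758

Since a = -4.46 < 0 the transformation is decreasing, reversing order: the 90th percentile of R corresponds to the 10th percentile of A.
So P_{90}(R) = a·P_{10}(A) + b = (-4.46)·27.3 + (-4) = -125.758.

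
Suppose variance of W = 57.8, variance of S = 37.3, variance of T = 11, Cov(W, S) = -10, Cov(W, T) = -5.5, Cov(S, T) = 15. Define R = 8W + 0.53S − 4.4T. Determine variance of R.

variance of R = a²·variance of W + b²·variance of S + c²·variance of T + 2ab·Cov(W, S) + 2ac·Cov(W, T) + 2bc·Cov(S, T), with a = 8, b = 0.53, c = -4.4.
= 3699.2 + 10.47757 + 212.96 + (-84.8) + 387.2 + (-69.96)
= 4155.07757.

variance of R = 4155.07757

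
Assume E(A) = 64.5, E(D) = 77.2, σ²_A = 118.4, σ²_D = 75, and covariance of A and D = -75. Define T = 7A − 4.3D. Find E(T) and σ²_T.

E(T) = 119.54, σ²_T = 11703.35

E(T) = 7·E(A) + (-4.3)·E(D) = 7·64.5 + (-4.3)·77.2 = 119.54.
σ²_T = a²·σ²_A + b²·σ²_D + 2ab·covariance of A and D with a = 7, b = -4.3.
= 7²·118.4 + (-4.3)²·75 + 2·7·(-4.3)·(-75)
= 5801.6 + 1386.75 + 4515 = 11703.35.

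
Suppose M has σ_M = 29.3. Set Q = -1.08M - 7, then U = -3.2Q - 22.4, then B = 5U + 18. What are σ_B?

σ_B = 506.304

σ_Q = |-1.08|·29.3 = 31.644.
σ_U = |-3.2|·31.644 = 101.2608.
σ_B = |5|·101.2608 = 506.304.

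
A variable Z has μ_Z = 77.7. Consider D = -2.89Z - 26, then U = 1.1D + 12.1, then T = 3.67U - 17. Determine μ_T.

μ_D = (-2.89)·77.7 + (-26) = -250.553.
μ_U = 1.1·(-250.553) + 12.1 = -263.5083.
μ_T = 3.67·(-263.5083) + (-17) = -984.075461.

μ_T = -984.075461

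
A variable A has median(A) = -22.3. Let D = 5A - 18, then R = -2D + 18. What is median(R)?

median(R) = 277

median(D) = 5·(-22.3) + (-18) = -129.5.
median(R) = (-2)·(-129.5) + 18 = 277.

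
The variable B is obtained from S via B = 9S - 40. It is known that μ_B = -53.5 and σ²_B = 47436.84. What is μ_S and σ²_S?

From B = 9S - 40: μ_B = a·μ_S + b, so μ_S = (μ_B − b)/a = (-53.5 − (-40))/9 = -1.5.
σ²_B = a²·σ²_S, so σ²_S = 47436.84/9² = 585.64.

μ_S = -1.5, σ²_S = 585.64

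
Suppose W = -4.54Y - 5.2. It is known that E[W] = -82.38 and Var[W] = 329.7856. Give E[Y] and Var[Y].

From W = -4.54Y - 5.2: E[W] = a·E[Y] + b, so E[Y] = (E[W] − b)/a = (-82.38 − (-5.2))/(-4.54) = 17.
Var[W] = a²·Var[Y], so Var[Y] = 329.7856/(-4.54)² = 16.

E[Y] = 17, Var[Y] = 16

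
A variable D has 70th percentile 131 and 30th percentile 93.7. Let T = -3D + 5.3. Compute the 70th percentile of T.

Since a = -3 < 0 the transformation is decreasing, reversing order: the 70th percentile of T corresponds to the 30th percentile of D.
So P_{70}(T) = a·P_{30}(D) + b = (-3)·93.7 + 5.3 = -275.8.

70th percentile of T = -275.8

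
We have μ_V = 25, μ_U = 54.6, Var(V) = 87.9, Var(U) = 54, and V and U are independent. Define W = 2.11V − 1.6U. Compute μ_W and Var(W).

μ_W = -34.61, Var(W) = 529.57959

μ_W = 2.11·μ_V + (-1.6)·μ_U = 2.11·25 + (-1.6)·54.6 = -34.61.
Var(W) = a²·Var(V) + b²·Var(U) + 2ab·Cov[V, U] with a = 2.11, b = -1.6.
Independence gives Cov[V, U] = 0.
= 2.11²·87.9 + (-1.6)²·54 + 2·2.11·(-1.6)·0
= 391.33959 + 138.24 + 0 = 529.57959.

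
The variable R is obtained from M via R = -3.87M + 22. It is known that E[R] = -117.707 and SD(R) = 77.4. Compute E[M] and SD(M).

From R = -3.87M + 22: E[R] = a·E[M] + b, so E[M] = (E[R] − b)/a = (-117.707 − 22)/(-3.87) = 36.1.
SD(R) = |a|·SD(M), so SD(M) = 77.4/|-3.87| = 20.

E[M] = 36.1, SD(M) = 20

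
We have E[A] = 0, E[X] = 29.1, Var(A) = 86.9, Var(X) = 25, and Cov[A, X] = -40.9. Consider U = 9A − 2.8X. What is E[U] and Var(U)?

E[U] = -81.48, Var(U) = 9296.26

E[U] = 9·E[A] + (-2.8)·E[X] = 9·0 + (-2.8)·29.1 = -81.48.
Var(U) = a²·Var(A) + b²·Var(X) + 2ab·Cov[A, X] with a = 9, b = -2.8.
= 9²·86.9 + (-2.8)²·25 + 2·9·(-2.8)·(-40.9)
= 7038.9 + 196 + 2061.36 = 9296.26.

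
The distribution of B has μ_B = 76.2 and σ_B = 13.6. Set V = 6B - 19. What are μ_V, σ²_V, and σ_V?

μ_V = 438.2, σ²_V = 6658.56, σ_V = 81.6

V = 6B - 19 is linear with a = 6, b = -19.
μ_V = a·μ_B + b = 6·76.2 + (-19) = 438.2.
σ²_B = 13.6² = 184.96.
σ²_V = a²·σ²_B = 6²·184.96 = 6658.56 (the additive constant -19 does not affect variance).
σ_V = |a|·σ_B = |6|·13.6 = 81.6.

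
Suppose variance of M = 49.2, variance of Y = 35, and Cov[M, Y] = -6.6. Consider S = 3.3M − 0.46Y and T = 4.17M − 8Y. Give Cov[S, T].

Cov[S, T] = 992.74132

By bilinearity, Cov[S, T] = ac·variance of M + bd·variance of Y + (ad+bc)·Cov[M, Y], with a=3.3, b=-0.46, c=4.17, d=-8.
ac·variance of M = 3.3·4.17·49.2 = 677.0412
bd·variance of Y = (-0.46)·(-8)·35 = 128.8
(ad+bc)·Cov[M, Y] = (-28.3182)·(-6.6) = 186.90012
Cov[S, T] = 677.0412 + 128.8 + 186.90012 = 992.74132.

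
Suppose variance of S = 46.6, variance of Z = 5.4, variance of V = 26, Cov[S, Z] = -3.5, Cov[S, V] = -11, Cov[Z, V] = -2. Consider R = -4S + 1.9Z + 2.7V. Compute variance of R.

variance of R = a²·variance of S + b²·variance of Z + c²·variance of V + 2ab·Cov[S, Z] + 2ac·Cov[S, V] + 2bc·Cov[Z, V], with a = -4, b = 1.9, c = 2.7.
= 745.6 + 19.494 + 189.54 + 53.2 + 237.6 + (-20.52)
= 1224.914.

variance of R = 1224.914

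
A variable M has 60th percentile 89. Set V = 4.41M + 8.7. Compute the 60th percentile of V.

Since a = 4.41 > 0 the transformation is increasing, so the 60th percentile of V = a·(P_{60} of M) + b = 4.41·89 + 8.7 = 401.19.

60th percentile of V = 401.19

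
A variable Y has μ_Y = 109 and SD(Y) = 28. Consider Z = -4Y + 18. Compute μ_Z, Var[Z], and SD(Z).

μ_Z = -418, Var[Z] = 12544, SD(Z) = 112

Z = -4Y + 18 is linear with a = -4, b = 18.
μ_Z = a·μ_Y + b = (-4)·109 + 18 = -418.
Var[Y] = 28² = 784.
Var[Z] = a²·Var[Y] = (-4)²·784 = 12544 (the additive constant 18 does not affect variance).
SD(Z) = |a|·SD(Y) = |-4|·28 = 112.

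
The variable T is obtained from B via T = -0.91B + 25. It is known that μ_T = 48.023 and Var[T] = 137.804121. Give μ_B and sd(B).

From T = -0.91B + 25: μ_T = a·μ_B + b, so μ_B = (μ_T − b)/a = (48.023 − 25)/(-0.91) = -25.3.
sd(T) = √137.804121 = 11.739.
sd(T) = |a|·sd(B), so sd(B) = 11.739/|-0.91| = 12.9.

μ_B = -25.3, sd(B) = 12.9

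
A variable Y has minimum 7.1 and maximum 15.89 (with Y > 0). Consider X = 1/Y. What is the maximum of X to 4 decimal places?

1/Y is decreasing on this domain, so max(X) comes from min(Y) = 7.1: max(X) = 1/(7.1) ≈ 0.1408.

max(X) = 0.1408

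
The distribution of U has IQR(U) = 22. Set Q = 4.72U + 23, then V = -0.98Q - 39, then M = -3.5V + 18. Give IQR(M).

IQR(M) = 356.1712

IQR(Q) = |4.72|·22 = 103.84.
IQR(V) = |-0.98|·103.84 = 101.7632.
IQR(M) = |-3.5|·101.7632 = 356.1712.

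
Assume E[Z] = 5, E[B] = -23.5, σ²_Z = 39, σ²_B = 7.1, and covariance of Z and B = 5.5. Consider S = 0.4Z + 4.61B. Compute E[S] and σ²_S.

E[S] = -106.335, σ²_S = 177.41391

E[S] = 0.4·E[Z] + 4.61·E[B] = 0.4·5 + 4.61·(-23.5) = -106.335.
σ²_S = a²·σ²_Z + b²·σ²_B + 2ab·covariance of Z and B with a = 0.4, b = 4.61.
= 0.4²·39 + 4.61²·7.1 + 2·0.4·4.61·5.5
= 6.24 + 150.88991 + 20.284 = 177.41391.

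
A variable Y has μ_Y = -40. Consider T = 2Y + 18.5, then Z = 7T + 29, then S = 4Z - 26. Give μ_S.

μ_S = -1632

μ_T = 2·(-40) + 18.5 = -61.5.
μ_Z = 7·(-61.5) + 29 = -401.5.
μ_S = 4·(-401.5) + (-26) = -1632.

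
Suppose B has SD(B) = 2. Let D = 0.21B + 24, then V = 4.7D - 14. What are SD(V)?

SD(D) = |0.21|·2 = 0.42.
SD(V) = |4.7|·0.42 = 1.974.

SD(V) = 1.974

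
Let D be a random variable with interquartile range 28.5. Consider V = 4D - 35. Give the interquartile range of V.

Under V = aD + b, IQR(V) = |a|·IQR(D) = |4|·28.5 = 114 (shifts cancel; spread scales by |a|).

IQR(V) = 114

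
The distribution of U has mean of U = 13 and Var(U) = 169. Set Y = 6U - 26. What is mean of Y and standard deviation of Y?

Y = 6U - 26 is linear with a = 6, b = -26.
mean of Y = a·mean of U + b = 6·13 + (-26) = 52.
standard deviation of U = √169 = 13.
standard deviation of Y = |a|·standard deviation of U = |6|·13 = 78.

mean of Y = 52, standard deviation of Y = 78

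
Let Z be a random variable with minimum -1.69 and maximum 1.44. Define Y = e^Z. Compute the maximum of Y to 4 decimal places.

max(Y) = 4.2207

e^Z is increasing on this domain, so max(Y) comes from max(Z) = 1.44: max(Y) = exp(1.44) ≈ 4.2207.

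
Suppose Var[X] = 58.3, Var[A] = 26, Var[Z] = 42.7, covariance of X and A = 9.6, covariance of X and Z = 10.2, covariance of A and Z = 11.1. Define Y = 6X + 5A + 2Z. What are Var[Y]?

Var[Y] = 3962.4

Var[Y] = a²·Var[X] + b²·Var[A] + c²·Var[Z] + 2ab·covariance of X and A + 2ac·covariance of X and Z + 2bc·covariance of A and Z, with a = 6, b = 5, c = 2.
= 2098.8 + 650 + 170.8 + 576 + 244.8 + 222
= 3962.4.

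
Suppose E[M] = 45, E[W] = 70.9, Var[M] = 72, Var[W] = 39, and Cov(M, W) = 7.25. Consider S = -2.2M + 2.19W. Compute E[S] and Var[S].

E[S] = 56.271, Var[S] = 465.6669

E[S] = (-2.2)·E[M] + 2.19·E[W] = (-2.2)·45 + 2.19·70.9 = 56.271.
Var[S] = a²·Var[M] + b²·Var[W] + 2ab·Cov(M, W) with a = -2.2, b = 2.19.
= (-2.2)²·72 + 2.19²·39 + 2·(-2.2)·2.19·7.25
= 348.48 + 187.0479 + (-69.861) = 465.6669.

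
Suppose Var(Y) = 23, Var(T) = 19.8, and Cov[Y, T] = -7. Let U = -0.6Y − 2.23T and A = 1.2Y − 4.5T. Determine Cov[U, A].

By bilinearity, Cov[U, A] = ac·Var(Y) + bd·Var(T) + (ad+bc)·Cov[Y, T], with a=-0.6, b=-2.23, c=1.2, d=-4.5.
ac·Var(Y) = (-0.6)·1.2·23 = -16.56
bd·Var(T) = (-2.23)·(-4.5)·19.8 = 198.693
(ad+bc)·Cov[Y, T] = (0.024)·(-7) = -0.168
Cov[U, A] = -16.56 + 198.693 + (-0.168) = 181.965.

Cov[U, A] = 181.965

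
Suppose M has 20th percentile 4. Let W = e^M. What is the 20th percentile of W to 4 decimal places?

e^M is increasing, so P_{20}(W) = g(P_{20}(M)) ≈ 54.5982.

20th percentile of W = 54.5982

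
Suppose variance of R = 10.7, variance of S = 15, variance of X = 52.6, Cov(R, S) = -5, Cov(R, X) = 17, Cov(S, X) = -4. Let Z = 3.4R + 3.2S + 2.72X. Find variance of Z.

variance of Z = a²·variance of R + b²·variance of S + c²·variance of X + 2ab·Cov(R, S) + 2ac·Cov(R, X) + 2bc·Cov(S, X), with a = 3.4, b = 3.2, c = 2.72.
= 123.692 + 153.6 + 389.15584 + (-108.8) + 314.432 + (-69.632)
= 802.44784.

variance of Z = 802.44784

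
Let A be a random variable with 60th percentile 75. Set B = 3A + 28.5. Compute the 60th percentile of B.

60th percentile of B = 253.5

Since a = 3 > 0 the transformation is increasing, so the 60th percentile of B = a·(P_{60} of A) + b = 3·75 + 28.5 = 253.5.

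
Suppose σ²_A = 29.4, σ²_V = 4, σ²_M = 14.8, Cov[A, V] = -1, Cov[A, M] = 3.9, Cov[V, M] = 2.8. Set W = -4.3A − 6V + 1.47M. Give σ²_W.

σ²_W = a²·σ²_A + b²·σ²_V + c²·σ²_M + 2ab·Cov[A, V] + 2ac·Cov[A, M] + 2bc·Cov[V, M], with a = -4.3, b = -6, c = 1.47.
= 543.606 + 144 + 31.98132 + (-51.6) + (-49.3038) + (-49.392)
= 569.29152.

σ²_W = 569.29152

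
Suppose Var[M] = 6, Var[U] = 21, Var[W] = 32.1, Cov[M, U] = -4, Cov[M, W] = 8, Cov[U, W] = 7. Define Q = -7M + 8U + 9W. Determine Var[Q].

Var[Q] = a²·Var[M] + b²·Var[U] + c²·Var[W] + 2ab·Cov[M, U] + 2ac·Cov[M, W] + 2bc·Cov[U, W], with a = -7, b = 8, c = 9.
= 294 + 1344 + 2600.1 + 448 + (-1008) + 1008
= 4686.1.

Var[Q] = 4686.1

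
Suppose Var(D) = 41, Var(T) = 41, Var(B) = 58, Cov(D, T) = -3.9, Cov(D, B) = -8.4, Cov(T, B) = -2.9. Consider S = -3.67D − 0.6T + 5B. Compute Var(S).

Var(S) = a²·Var(D) + b²·Var(T) + c²·Var(B) + 2ab·Cov(D, T) + 2ac·Cov(D, B) + 2bc·Cov(T, B), with a = -3.67, b = -0.6, c = 5.
= 552.2249 + 14.76 + 1450 + (-17.1756) + 308.28 + 17.4
= 2325.4893.

Var(S) = 2325.4893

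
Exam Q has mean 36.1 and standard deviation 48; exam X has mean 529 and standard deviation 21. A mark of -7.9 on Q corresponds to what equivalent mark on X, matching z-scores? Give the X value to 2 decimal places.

X = 509.75

z = (-7.9 − 36.1)/48 ≈ -0.9167.
X = 529 + z·21 = 529 + (-7.9 − 36.1)·21/48 = 509.75.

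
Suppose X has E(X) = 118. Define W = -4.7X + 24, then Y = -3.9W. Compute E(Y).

E(Y) = 2069.34

E(W) = (-4.7)·118 + 24 = -530.6.
E(Y) = (-3.9)·(-530.6) = 2069.34.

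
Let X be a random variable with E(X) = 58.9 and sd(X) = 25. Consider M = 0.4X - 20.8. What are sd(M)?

sd(M) = 10

M = 0.4X - 20.8 is linear with a = 0.4, b = -20.8.
sd(M) = |a|·sd(X) = |0.4|·25 = 10.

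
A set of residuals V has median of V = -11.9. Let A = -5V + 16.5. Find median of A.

A linear map preserves order up to sign, so median of A = a·median of V + b = (-5)·(-11.9) + 16.5 = 76.

median of A = 76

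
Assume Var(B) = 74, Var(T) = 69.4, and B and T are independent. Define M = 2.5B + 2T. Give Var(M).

Var(M) = 740.1

Var(M) = a²·Var(B) + b²·Var(T) + 2ab·Cov[B, T] with a = 2.5, b = 2.
Independence gives Cov[B, T] = 0.
= 2.5²·74 + 2²·69.4 + 2·2.5·2·0
= 462.5 + 277.6 + 0 = 740.1.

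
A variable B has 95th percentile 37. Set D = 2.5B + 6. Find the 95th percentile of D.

Since a = 2.5 > 0 the transformation is increasing, so the 95th percentile of D = a·(P_{95} of B) + b = 2.5·37 + 6 = 98.5.

95th percentile of D = 98.5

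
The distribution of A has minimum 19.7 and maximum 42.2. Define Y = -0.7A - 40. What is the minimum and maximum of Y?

a = -0.7 < 0, so order reverses: min(Y) = a·max(A)+b = (-0.7)·42.2 + (-40) = -69.54; max(Y) = a·min(A)+b = (-0.7)·19.7 + (-40) = -53.79.

min(Y) = -69.54, max(Y) = -53.79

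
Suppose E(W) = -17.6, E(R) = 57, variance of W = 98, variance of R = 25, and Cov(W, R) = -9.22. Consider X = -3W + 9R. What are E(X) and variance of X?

E(X) = 565.8, variance of X = 3404.88

E(X) = (-3)·E(W) + 9·E(R) = (-3)·(-17.6) + 9·57 = 565.8.
variance of X = a²·variance of W + b²·variance of R + 2ab·Cov(W, R) with a = -3, b = 9.
= (-3)²·98 + 9²·25 + 2·(-3)·9·(-9.22)
= 882 + 2025 + 497.88 = 3404.88.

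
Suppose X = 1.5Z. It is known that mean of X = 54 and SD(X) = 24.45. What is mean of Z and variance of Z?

From X = 1.5Z: mean of X = a·mean of Z + b, so mean of Z = (mean of X − b)/a = (54 − 0)/1.5 = 36.
variance of X = 24.45² = 597.8025.
variance of X = a²·variance of Z, so variance of Z = 597.8025/1.5² = 265.69.

mean of Z = 36, variance of Z = 265.69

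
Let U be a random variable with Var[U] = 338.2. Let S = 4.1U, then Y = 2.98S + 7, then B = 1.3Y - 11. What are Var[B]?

Var[S] = 4.1²·338.2 = 5685.142.
Var[Y] = 2.98²·5685.142 = 50486.3350168.
Var[B] = 1.3²·50486.3350168 = 85321.906178392.

Var[B] = 85321.906178392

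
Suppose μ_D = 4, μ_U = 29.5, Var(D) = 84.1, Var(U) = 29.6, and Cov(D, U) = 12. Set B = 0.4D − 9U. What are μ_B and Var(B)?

μ_B = -263.9, Var(B) = 2324.656

μ_B = 0.4·μ_D + (-9)·μ_U = 0.4·4 + (-9)·29.5 = -263.9.
Var(B) = a²·Var(D) + b²·Var(U) + 2ab·Cov(D, U) with a = 0.4, b = -9.
= 0.4²·84.1 + (-9)²·29.6 + 2·0.4·(-9)·12
= 13.456 + 2397.6 + (-86.4) = 2324.656.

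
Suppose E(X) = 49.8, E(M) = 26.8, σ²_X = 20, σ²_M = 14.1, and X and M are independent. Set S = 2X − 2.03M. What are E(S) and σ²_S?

E(S) = 45.196, σ²_S = 138.10469

E(S) = 2·E(X) + (-2.03)·E(M) = 2·49.8 + (-2.03)·26.8 = 45.196.
σ²_S = a²·σ²_X + b²·σ²_M + 2ab·Cov[X, M] with a = 2, b = -2.03.
Independence gives Cov[X, M] = 0.
= 2²·20 + (-2.03)²·14.1 + 2·2·(-2.03)·0
= 80 + 58.10469 + 0 = 138.10469.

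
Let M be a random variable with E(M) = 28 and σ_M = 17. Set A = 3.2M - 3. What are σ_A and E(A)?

A = 3.2M - 3 is linear with a = 3.2, b = -3.
σ_A = |a|·σ_M = |3.2|·17 = 54.4.
E(A) = a·E(M) + b = 3.2·28 + (-3) = 86.6.

σ_A = 54.4, E(A) = 86.6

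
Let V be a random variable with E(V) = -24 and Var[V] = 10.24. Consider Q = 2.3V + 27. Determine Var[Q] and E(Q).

Q = 2.3V + 27 is linear with a = 2.3, b = 27.
Var[Q] = a²·Var[V] = 2.3²·10.24 = 54.1696 (the additive constant 27 does not affect variance).
E(Q) = a·E(V) + b = 2.3·(-24) + 27 = -28.2.

Var[Q] = 54.1696, E(Q) = -28.2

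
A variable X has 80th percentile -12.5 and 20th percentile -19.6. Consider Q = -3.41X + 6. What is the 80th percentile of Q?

80th percentile of Q = 72.836

Since a = -3.41 < 0 the transformation is decreasing, reversing order: the 80th percentile of Q corresponds to the 20th percentile of X.
So P_{80}(Q) = a·P_{20}(X) + b = (-3.41)·(-19.6) + 6 = 72.836.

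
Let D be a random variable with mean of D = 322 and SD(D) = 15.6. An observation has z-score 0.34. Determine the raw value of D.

D = 327.304

D = mean of D + z·SD(D) = 322 + 0.34·15.6 = 327.304.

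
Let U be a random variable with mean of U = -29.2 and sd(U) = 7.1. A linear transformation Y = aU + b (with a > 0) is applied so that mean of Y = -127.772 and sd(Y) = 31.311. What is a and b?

sd(Y) = a·sd(U) (a > 0), so a = 31.311/7.1 = 4.41.
mean of Y = a·mean of U + b, so b = -127.772 − 4.41·(-29.2) = 1.

a = 4.41, b = 1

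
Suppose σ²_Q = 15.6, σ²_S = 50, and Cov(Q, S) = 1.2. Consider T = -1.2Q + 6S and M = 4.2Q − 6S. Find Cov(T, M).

Cov(T, M) = -1839.744

By bilinearity, Cov(T, M) = ac·σ²_Q + bd·σ²_S + (ad+bc)·Cov(Q, S), with a=-1.2, b=6, c=4.2, d=-6.
ac·σ²_Q = (-1.2)·4.2·15.6 = -78.624
bd·σ²_S = 6·(-6)·50 = -1800
(ad+bc)·Cov(Q, S) = (32.4)·1.2 = 38.88
Cov(T, M) = -78.624 + (-1800) + 38.88 = -1839.744.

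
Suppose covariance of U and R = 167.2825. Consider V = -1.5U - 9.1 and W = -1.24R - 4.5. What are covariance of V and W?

covariance of V and W = a·c·covariance of U and R = (-1.5)·(-1.24)·167.2825 = 311.14545. Additive constants drop out.

covariance of V and W = 311.14545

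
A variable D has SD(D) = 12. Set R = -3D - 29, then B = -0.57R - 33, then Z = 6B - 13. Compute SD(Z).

SD(R) = |-3|·12 = 36.
SD(B) = |-0.57|·36 = 20.52.
SD(Z) = |6|·20.52 = 123.12.

SD(Z) = 123.12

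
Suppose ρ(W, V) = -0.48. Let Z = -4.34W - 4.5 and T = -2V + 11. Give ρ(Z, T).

ρ(Z, T) = -0.48

Linear rescalings preserve correlation up to sign; here the slopes -4.34 and -2 have the same sign, so ρ(Z, T) = ρ(W, V) = -0.48.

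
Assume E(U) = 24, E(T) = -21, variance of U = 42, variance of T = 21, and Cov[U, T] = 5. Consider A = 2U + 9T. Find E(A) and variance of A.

E(A) = -141, variance of A = 2049

E(A) = 2·E(U) + 9·E(T) = 2·24 + 9·(-21) = -141.
variance of A = a²·variance of U + b²·variance of T + 2ab·Cov[U, T] with a = 2, b = 9.
= 2²·42 + 9²·21 + 2·2·9·5
= 168 + 1701 + 180 = 2049.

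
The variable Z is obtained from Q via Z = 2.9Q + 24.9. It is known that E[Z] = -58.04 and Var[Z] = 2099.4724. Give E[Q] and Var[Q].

E[Q] = -28.6, Var[Q] = 249.64

From Z = 2.9Q + 24.9: E[Z] = a·E[Q] + b, so E[Q] = (E[Z] − b)/a = (-58.04 − 24.9)/2.9 = -28.6.
Var[Z] = a²·Var[Q], so Var[Q] = 2099.4724/2.9² = 249.64.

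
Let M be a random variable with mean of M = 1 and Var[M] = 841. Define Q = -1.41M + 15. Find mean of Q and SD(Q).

mean of Q = 13.59, SD(Q) = 40.89

Q = -1.41M + 15 is linear with a = -1.41, b = 15.
mean of Q = a·mean of M + b = (-1.41)·1 + 15 = 13.59.
SD(M) = √841 = 29.
SD(Q) = |a|·SD(M) = |-1.41|·29 = 40.89.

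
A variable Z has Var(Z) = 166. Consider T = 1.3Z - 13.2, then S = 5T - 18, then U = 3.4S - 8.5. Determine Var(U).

Var(T) = 1.3²·166 = 280.54.
Var(S) = 5²·280.54 = 7013.5.
Var(U) = 3.4²·7013.5 = 81076.06.

Var(U) = 81076.06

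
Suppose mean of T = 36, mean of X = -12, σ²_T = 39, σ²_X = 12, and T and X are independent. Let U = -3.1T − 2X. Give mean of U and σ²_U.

mean of U = -87.6, σ²_U = 422.79

mean of U = (-3.1)·mean of T + (-2)·mean of X = (-3.1)·36 + (-2)·(-12) = -87.6.
σ²_U = a²·σ²_T + b²·σ²_X + 2ab·Cov(T, X) with a = -3.1, b = -2.
Independence gives Cov(T, X) = 0.
= (-3.1)²·39 + (-2)²·12 + 2·(-3.1)·(-2)·0
= 374.79 + 48 + 0 = 422.79.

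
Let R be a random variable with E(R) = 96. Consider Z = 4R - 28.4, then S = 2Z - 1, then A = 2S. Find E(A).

E(Z) = 4·96 + (-28.4) = 355.6.
E(S) = 2·355.6 + (-1) = 710.2.
E(A) = 2·710.2 = 1420.4.

E(A) = 1420.4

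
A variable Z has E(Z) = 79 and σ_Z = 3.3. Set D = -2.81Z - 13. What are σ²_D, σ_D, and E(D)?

σ²_D = 85.988529, σ_D = 9.273, E(D) = -234.99

D = -2.81Z - 13 is linear with a = -2.81, b = -13.
σ²_Z = 3.3² = 10.89.
σ²_D = a²·σ²_Z = (-2.81)²·10.89 = 85.988529 (the additive constant -13 does not affect variance).
σ_D = |a|·σ_Z = |-2.81|·3.3 = 9.273.
E(D) = a·E(Z) + b = (-2.81)·79 + (-13) = -234.99.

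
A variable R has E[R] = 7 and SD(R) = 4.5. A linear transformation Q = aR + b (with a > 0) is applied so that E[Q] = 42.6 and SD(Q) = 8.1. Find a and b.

a = 1.8, b = 30

SD(Q) = a·SD(R) (a > 0), so a = 8.1/4.5 = 1.8.
E[Q] = a·E[R] + b, so b = 42.6 − 1.8·7 = 30.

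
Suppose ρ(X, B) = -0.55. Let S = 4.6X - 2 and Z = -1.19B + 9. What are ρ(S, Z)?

Linear rescalings preserve |correlation|; the slopes 4.6 and -1.19 have opposite signs, so the correlation flips sign: ρ(S, Z) = −ρ(X, B) = 0.55.

ρ(S, Z) = 0.55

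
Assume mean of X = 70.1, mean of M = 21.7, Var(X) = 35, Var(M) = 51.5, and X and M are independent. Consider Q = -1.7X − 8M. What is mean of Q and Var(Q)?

mean of Q = -292.77, Var(Q) = 3397.15

mean of Q = (-1.7)·mean of X + (-8)·mean of M = (-1.7)·70.1 + (-8)·21.7 = -292.77.
Var(Q) = a²·Var(X) + b²·Var(M) + 2ab·covariance of X and M with a = -1.7, b = -8.
Independence gives covariance of X and M = 0.
= (-1.7)²·35 + (-8)²·51.5 + 2·(-1.7)·(-8)·0
= 101.15 + 3296 + 0 = 3397.15.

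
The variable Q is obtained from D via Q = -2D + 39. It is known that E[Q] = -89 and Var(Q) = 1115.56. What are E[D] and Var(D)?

E[D] = 64, Var(D) = 278.89

From Q = -2D + 39: E[Q] = a·E[D] + b, so E[D] = (E[Q] − b)/a = (-89 − 39)/(-2) = 64.
Var(Q) = a²·Var(D), so Var(D) = 1115.56/(-2)² = 278.89.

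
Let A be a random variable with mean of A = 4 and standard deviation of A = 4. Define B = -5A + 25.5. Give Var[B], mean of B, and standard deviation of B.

Var[B] = 400, mean of B = 5.5, standard deviation of B = 20

B = -5A + 25.5 is linear with a = -5, b = 25.5.
Var[A] = 4² = 16.
Var[B] = a²·Var[A] = (-5)²·16 = 400 (the additive constant 25.5 does not affect variance).
mean of B = a·mean of A + b = (-5)·4 + 25.5 = 5.5.
standard deviation of B = |a|·standard deviation of A = |-5|·4 = 20.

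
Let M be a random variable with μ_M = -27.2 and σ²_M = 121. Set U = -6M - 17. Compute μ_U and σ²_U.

μ_U = 146.2, σ²_U = 4356

U = -6M - 17 is linear with a = -6, b = -17.
μ_U = a·μ_M + b = (-6)·(-27.2) + (-17) = 146.2.
σ²_U = a²·σ²_M = (-6)²·121 = 4356 (the additive constant -17 does not affect variance).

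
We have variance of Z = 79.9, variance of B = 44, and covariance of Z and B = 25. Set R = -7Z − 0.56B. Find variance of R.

variance of R = a²·variance of Z + b²·variance of B + 2ab·covariance of Z and B with a = -7, b = -0.56.
= (-7)²·79.9 + (-0.56)²·44 + 2·(-7)·(-0.56)·25
= 3915.1 + 13.7984 + 196 = 4124.8984.

variance of R = 4124.8984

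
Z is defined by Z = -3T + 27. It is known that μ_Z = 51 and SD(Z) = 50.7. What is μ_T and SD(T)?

μ_T = -8, SD(T) = 16.9

From Z = -3T + 27: μ_Z = a·μ_T + b, so μ_T = (μ_Z − b)/a = (51 − 27)/(-3) = -8.
SD(Z) = |a|·SD(T), so SD(T) = 50.7/|-3| = 16.9.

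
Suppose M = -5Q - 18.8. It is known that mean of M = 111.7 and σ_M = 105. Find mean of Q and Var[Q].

mean of Q = -26.1, Var[Q] = 441

From M = -5Q - 18.8: mean of M = a·mean of Q + b, so mean of Q = (mean of M − b)/a = (111.7 − (-18.8))/(-5) = -26.1.
Var[M] = 105² = 11025.
Var[M] = a²·Var[Q], so Var[Q] = 11025/(-5)² = 441.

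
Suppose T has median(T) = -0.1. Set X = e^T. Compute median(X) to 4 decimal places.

e^T is monotone on this domain, so median(X) = exp(-0.1) ≈ 0.9048.

median(X) = 0.9048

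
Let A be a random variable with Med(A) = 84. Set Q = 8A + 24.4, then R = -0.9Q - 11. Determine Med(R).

Med(R) = -637.76

Med(Q) = 8·84 + 24.4 = 696.4.
Med(R) = (-0.9)·696.4 + (-11) = -637.76.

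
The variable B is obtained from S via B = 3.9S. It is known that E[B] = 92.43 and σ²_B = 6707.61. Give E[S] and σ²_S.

E[S] = 23.7, σ²_S = 441

From B = 3.9S: E[B] = a·E[S] + b, so E[S] = (E[B] − b)/a = (92.43 − 0)/3.9 = 23.7.
σ²_B = a²·σ²_S, so σ²_S = 6707.61/3.9² = 441.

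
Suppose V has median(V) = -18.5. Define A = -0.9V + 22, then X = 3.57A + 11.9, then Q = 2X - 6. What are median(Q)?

median(Q) = 293.761

median(A) = (-0.9)·(-18.5) + 22 = 38.65.
median(X) = 3.57·38.65 + 11.9 = 149.8805.
median(Q) = 2·149.8805 + (-6) = 293.761.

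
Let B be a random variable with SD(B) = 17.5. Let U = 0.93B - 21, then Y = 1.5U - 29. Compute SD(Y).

SD(Y) = 24.4125

SD(U) = |0.93|·17.5 = 16.275.
SD(Y) = |1.5|·16.275 = 24.4125.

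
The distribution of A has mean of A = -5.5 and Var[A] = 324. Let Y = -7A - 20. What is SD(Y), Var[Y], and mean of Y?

SD(Y) = 126, Var[Y] = 15876, mean of Y = 18.5

Y = -7A - 20 is linear with a = -7, b = -20.
SD(A) = √324 = 18.
SD(Y) = |a|·SD(A) = |-7|·18 = 126.
Var[Y] = a²·Var[A] = (-7)²·324 = 15876 (the additive constant -20 does not affect variance).
mean of Y = a·mean of A + b = (-7)·(-5.5) + (-20) = 18.5.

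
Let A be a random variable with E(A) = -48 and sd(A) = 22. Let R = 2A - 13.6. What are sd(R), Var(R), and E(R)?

sd(R) = 44, Var(R) = 1936, E(R) = -109.6

R = 2A - 13.6 is linear with a = 2, b = -13.6.
sd(R) = |a|·sd(A) = |2|·22 = 44.
Var(A) = 22² = 484.
Var(R) = a²·Var(A) = 2²·484 = 1936 (the additive constant -13.6 does not affect variance).
E(R) = a·E(A) + b = 2·(-48) + (-13.6) = -109.6.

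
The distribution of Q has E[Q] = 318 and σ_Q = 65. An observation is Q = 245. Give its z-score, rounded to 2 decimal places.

z = -1.12

z = (Q − E[Q]) / σ_Q = (245 − 318) / 65 ≈ -1.12.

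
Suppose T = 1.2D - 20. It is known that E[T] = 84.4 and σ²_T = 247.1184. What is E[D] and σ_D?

From T = 1.2D - 20: E[T] = a·E[D] + b, so E[D] = (E[T] − b)/a = (84.4 − (-20))/1.2 = 87.
σ_T = √247.1184 = 15.72.
σ_T = |a|·σ_D, so σ_D = 15.72/|1.2| = 13.1.

E[D] = 87, σ_D = 13.1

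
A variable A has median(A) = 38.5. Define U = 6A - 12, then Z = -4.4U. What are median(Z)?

median(U) = 6·38.5 + (-12) = 219.
median(Z) = (-4.4)·219 = -963.6.

median(Z) = -963.6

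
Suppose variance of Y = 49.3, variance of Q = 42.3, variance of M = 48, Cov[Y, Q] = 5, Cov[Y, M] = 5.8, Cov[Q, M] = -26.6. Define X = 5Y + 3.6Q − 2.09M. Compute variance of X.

variance of X = a²·variance of Y + b²·variance of Q + c²·variance of M + 2ab·Cov[Y, Q] + 2ac·Cov[Y, M] + 2bc·Cov[Q, M], with a = 5, b = 3.6, c = -2.09.
= 1232.5 + 548.208 + 209.6688 + 180 + (-121.22) + 400.2768
= 2449.4336.

variance of X = 2449.4336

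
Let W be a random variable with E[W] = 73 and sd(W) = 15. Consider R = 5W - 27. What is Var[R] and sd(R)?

Var[R] = 5625, sd(R) = 75

R = 5W - 27 is linear with a = 5, b = -27.
Var[W] = 15² = 225.
Var[R] = a²·Var[W] = 5²·225 = 5625 (the additive constant -27 does not affect variance).
sd(R) = |a|·sd(W) = |5|·15 = 75.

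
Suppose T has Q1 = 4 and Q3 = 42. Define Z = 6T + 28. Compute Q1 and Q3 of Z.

Q1(Z) = 52, Q3(Z) = 280

a = 6 > 0: Q1(Z) = a·Q1(T)+b = 52, Q3(Z) = a·Q3(T)+b = 280.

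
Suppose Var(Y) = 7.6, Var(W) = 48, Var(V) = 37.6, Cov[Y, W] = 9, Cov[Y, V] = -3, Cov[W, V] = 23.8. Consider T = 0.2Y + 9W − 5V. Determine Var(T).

Var(T) = 2724.704

Var(T) = a²·Var(Y) + b²·Var(W) + c²·Var(V) + 2ab·Cov[Y, W] + 2ac·Cov[Y, V] + 2bc·Cov[W, V], with a = 0.2, b = 9, c = -5.
= 0.304 + 3888 + 940 + 32.4 + 6 + (-2142)
= 2724.704.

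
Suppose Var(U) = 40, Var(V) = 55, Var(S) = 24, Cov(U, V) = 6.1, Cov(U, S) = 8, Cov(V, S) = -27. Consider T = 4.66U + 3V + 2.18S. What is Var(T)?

Var(T) = 1457.6184

Var(T) = a²·Var(U) + b²·Var(V) + c²·Var(S) + 2ab·Cov(U, V) + 2ac·Cov(U, S) + 2bc·Cov(V, S), with a = 4.66, b = 3, c = 2.18.
= 868.624 + 495 + 114.0576 + 170.556 + 162.5408 + (-353.16)
= 1457.6184.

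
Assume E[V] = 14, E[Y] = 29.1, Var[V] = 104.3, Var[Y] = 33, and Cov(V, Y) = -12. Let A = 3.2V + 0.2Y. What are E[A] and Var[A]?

E[A] = 50.62, Var[A] = 1053.992

E[A] = 3.2·E[V] + 0.2·E[Y] = 3.2·14 + 0.2·29.1 = 50.62.
Var[A] = a²·Var[V] + b²·Var[Y] + 2ab·Cov(V, Y) with a = 3.2, b = 0.2.
= 3.2²·104.3 + 0.2²·33 + 2·3.2·0.2·(-12)
= 1068.032 + 1.32 + (-15.36) = 1053.992.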